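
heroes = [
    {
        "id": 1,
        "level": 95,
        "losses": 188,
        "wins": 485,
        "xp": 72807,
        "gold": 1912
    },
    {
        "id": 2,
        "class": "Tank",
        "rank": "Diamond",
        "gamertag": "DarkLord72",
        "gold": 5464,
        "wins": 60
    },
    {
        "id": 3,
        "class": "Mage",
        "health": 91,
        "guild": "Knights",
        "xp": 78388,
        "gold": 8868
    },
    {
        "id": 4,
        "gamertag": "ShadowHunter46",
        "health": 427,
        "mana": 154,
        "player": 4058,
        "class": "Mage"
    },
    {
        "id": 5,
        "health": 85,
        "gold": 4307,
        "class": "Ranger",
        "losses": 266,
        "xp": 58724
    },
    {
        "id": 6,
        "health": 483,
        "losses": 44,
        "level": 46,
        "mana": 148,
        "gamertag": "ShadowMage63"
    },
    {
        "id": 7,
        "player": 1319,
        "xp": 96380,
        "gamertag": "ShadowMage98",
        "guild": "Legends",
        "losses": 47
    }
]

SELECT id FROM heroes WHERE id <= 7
[1, 2, 3, 4, 5, 6, 7]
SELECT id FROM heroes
[1, 2, 3, 4, 5, 6, 7]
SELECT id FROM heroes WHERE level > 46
[1]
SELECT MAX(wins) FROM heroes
485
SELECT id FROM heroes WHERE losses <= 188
[1, 6, 7]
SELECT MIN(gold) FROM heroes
1912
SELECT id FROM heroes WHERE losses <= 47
[6, 7]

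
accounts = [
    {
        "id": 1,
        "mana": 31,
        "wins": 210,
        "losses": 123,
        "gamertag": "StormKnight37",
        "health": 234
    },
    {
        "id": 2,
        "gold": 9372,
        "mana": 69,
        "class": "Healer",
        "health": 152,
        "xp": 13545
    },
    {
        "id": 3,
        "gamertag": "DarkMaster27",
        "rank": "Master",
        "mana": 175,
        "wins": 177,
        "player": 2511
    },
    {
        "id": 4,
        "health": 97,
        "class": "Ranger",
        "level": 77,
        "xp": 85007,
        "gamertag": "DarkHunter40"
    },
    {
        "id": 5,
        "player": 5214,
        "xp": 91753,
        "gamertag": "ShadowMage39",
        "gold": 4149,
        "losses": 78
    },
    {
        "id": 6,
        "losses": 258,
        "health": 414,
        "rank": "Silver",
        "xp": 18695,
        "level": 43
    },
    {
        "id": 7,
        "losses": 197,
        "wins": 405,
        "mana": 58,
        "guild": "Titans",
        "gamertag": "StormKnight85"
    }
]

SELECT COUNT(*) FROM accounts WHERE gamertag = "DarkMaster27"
1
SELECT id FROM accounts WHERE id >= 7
[7]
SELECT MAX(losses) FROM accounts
258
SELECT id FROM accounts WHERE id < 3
[1, 2]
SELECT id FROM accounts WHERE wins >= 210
[1, 7]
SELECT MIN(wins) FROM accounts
177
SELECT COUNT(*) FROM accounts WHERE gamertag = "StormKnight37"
1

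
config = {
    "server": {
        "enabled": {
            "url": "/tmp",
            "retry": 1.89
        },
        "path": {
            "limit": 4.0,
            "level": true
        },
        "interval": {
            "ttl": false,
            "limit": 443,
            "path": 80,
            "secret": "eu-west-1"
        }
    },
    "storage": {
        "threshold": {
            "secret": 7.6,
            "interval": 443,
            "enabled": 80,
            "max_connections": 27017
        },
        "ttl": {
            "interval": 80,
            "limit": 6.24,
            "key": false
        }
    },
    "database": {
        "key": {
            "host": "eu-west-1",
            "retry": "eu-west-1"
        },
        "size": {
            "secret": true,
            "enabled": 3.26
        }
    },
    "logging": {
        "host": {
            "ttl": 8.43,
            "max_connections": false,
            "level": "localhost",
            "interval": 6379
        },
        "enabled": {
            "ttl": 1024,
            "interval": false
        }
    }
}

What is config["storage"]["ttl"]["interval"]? 80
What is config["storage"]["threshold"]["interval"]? 443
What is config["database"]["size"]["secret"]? True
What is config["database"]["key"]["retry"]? "eu-west-1"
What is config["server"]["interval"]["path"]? 80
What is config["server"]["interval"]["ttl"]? False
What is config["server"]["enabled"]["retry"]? 1.89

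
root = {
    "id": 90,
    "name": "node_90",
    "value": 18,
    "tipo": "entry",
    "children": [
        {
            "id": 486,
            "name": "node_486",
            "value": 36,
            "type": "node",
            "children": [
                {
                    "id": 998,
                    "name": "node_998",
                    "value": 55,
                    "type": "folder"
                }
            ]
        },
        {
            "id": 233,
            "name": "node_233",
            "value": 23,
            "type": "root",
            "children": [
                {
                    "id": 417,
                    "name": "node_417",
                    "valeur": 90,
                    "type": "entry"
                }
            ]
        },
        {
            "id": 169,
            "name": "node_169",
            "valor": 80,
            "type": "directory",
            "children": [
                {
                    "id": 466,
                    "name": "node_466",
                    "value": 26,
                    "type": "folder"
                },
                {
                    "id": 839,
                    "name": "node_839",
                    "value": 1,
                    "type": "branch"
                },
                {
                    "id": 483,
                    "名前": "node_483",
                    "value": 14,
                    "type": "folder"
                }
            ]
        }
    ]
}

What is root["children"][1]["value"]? 23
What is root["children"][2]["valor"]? 80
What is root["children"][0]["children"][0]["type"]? "folder"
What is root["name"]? "node_90"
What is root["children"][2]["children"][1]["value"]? 1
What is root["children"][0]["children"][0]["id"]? 998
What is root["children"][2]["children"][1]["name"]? "node_839"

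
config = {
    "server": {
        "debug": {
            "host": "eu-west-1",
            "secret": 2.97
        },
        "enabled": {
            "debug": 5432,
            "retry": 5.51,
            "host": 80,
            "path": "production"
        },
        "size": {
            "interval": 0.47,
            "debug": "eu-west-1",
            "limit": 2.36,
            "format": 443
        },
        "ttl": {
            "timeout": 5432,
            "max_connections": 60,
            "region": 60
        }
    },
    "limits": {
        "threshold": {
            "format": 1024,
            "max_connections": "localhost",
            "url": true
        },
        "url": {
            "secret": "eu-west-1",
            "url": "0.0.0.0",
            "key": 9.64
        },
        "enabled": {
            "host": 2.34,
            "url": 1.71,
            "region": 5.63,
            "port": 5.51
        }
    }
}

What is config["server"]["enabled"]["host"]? 80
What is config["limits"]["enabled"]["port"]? 5.51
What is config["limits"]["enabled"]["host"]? 2.34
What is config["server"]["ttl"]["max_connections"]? 60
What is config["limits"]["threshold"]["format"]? 1024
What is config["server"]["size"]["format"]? 443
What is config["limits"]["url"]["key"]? 9.64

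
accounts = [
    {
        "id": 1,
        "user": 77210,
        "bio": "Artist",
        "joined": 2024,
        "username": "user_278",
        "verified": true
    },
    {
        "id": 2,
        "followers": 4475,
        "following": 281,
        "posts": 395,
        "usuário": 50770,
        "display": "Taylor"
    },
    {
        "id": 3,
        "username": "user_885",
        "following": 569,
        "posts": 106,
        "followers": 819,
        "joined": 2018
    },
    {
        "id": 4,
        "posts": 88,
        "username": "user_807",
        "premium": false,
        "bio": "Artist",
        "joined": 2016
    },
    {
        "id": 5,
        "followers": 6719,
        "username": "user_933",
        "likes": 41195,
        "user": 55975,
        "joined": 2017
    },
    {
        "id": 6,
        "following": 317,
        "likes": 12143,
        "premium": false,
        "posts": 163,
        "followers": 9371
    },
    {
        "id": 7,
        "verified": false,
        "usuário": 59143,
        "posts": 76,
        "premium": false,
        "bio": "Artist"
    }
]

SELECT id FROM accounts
[1, 2, 3, 4, 5, 6, 7]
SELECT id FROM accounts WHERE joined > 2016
[1, 3, 5]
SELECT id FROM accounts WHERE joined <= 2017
[4, 5]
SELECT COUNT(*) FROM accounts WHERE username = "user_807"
1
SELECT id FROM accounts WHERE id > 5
[6, 7]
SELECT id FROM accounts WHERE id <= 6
[1, 2, 3, 4, 5, 6]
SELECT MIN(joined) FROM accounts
2016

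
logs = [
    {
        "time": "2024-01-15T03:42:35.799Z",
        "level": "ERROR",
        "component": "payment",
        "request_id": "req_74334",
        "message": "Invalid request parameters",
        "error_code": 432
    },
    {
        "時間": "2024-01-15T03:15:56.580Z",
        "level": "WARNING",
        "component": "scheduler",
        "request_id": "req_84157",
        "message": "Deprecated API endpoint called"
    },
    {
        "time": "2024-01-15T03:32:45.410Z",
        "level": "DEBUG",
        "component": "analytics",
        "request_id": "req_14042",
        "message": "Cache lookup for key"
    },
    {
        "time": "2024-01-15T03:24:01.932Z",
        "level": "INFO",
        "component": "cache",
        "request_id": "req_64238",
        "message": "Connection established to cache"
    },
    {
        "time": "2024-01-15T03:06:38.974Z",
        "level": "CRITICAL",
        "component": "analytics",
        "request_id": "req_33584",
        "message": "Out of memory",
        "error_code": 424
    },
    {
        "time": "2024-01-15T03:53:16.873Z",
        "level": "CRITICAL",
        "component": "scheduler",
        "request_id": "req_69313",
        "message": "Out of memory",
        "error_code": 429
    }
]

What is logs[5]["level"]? "CRITICAL"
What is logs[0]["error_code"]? 432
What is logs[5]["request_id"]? "req_69313"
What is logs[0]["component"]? "payment"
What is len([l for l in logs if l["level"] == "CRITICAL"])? 2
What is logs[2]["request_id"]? "req_14042"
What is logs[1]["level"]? "WARNING"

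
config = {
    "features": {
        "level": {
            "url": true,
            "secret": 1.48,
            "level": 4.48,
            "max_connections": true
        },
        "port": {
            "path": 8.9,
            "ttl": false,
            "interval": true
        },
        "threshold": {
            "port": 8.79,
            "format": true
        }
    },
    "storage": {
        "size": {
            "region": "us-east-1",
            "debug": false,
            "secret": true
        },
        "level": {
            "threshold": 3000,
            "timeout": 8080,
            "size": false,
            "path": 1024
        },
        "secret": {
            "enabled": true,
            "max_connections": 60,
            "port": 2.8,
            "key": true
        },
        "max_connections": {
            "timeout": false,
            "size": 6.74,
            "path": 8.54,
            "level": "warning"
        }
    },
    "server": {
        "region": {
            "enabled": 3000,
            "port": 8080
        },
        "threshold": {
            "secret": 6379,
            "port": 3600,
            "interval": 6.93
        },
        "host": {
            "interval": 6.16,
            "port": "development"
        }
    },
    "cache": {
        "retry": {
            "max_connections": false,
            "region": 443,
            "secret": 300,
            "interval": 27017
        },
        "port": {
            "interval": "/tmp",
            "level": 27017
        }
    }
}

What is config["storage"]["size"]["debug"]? False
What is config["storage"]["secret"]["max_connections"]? 60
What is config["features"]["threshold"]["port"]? 8.79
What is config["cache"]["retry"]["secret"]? 300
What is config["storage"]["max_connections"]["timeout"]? False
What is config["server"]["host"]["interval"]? 6.16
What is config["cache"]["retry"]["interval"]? 27017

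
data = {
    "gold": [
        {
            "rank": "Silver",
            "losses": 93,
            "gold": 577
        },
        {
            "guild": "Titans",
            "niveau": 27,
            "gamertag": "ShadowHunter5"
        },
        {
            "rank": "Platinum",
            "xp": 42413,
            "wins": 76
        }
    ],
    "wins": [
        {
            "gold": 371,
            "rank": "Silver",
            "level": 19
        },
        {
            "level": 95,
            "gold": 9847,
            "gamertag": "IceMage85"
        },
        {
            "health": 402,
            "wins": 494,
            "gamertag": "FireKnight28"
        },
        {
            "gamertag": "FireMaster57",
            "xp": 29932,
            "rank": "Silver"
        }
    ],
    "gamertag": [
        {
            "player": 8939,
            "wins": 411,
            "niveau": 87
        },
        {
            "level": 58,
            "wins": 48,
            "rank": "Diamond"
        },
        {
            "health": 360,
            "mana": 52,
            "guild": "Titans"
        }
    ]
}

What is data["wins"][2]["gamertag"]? "FireKnight28"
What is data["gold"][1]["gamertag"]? "ShadowHunter5"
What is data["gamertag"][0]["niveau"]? 87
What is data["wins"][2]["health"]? 402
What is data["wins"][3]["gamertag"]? "FireMaster57"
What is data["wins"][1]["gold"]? 9847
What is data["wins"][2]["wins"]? 494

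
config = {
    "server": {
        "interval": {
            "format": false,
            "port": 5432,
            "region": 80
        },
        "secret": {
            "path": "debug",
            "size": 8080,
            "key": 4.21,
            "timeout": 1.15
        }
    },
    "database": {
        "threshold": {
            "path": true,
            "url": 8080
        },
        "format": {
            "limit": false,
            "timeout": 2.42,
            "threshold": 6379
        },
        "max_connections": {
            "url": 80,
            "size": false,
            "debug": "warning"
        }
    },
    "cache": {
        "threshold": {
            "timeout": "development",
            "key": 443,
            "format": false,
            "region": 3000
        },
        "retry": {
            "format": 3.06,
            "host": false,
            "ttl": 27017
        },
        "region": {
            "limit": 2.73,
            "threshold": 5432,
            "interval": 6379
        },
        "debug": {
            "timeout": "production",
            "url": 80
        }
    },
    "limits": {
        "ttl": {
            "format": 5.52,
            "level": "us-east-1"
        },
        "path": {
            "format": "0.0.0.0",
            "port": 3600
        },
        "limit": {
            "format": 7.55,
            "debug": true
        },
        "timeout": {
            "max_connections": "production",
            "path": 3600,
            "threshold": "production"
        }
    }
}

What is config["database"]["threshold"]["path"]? True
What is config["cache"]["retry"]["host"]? False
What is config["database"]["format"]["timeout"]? 2.42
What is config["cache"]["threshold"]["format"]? False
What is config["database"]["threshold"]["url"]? 8080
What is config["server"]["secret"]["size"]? 8080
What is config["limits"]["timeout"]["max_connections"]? "production"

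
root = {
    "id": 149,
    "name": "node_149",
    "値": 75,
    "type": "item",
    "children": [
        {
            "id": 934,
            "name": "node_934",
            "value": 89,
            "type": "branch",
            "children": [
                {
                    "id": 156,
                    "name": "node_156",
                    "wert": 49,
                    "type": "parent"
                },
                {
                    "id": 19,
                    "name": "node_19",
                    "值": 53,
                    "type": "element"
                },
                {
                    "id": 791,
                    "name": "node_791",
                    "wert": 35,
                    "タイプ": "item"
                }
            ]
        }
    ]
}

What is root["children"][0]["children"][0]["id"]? 156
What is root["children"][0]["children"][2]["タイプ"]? "item"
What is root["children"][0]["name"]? "node_934"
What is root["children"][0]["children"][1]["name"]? "node_19"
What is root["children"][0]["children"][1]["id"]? 19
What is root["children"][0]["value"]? 89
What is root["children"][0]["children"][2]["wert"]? 35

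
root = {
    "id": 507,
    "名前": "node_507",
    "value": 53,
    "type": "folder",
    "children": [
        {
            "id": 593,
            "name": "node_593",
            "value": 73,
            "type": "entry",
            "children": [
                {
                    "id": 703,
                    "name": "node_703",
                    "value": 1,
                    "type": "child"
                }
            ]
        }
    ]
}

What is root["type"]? "folder"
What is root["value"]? 53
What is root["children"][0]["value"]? 73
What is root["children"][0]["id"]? 593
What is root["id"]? 507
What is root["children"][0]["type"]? "entry"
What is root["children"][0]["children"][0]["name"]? "node_703"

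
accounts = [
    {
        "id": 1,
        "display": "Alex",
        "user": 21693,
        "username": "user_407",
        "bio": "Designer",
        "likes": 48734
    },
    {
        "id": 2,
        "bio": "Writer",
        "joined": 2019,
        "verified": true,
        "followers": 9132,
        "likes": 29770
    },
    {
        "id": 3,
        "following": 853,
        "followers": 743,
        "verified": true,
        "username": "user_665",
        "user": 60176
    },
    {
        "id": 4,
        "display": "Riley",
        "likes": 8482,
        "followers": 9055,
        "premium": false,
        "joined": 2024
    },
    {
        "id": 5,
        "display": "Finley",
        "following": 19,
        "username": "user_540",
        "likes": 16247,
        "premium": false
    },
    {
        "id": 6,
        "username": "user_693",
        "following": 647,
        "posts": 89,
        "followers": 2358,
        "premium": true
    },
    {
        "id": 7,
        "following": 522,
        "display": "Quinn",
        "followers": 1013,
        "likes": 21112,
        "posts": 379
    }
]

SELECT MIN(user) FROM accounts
21693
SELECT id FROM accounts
[1, 2, 3, 4, 5, 6, 7]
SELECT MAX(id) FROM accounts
7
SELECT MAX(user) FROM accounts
60176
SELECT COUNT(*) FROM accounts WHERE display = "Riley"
1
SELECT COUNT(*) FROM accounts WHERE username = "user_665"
1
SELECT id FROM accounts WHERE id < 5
[1, 2, 3, 4]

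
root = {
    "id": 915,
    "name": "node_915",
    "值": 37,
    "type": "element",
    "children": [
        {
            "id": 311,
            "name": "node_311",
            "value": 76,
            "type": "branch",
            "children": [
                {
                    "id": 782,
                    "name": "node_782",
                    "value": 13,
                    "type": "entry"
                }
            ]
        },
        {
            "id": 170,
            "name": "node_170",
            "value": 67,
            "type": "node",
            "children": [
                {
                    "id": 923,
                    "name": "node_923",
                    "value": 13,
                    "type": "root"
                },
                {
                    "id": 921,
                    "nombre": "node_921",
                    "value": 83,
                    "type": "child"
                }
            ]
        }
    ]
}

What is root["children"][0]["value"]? 76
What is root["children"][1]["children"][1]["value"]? 83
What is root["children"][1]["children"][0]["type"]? "root"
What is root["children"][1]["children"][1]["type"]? "child"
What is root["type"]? "element"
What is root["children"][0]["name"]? "node_311"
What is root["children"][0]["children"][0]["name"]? "node_782"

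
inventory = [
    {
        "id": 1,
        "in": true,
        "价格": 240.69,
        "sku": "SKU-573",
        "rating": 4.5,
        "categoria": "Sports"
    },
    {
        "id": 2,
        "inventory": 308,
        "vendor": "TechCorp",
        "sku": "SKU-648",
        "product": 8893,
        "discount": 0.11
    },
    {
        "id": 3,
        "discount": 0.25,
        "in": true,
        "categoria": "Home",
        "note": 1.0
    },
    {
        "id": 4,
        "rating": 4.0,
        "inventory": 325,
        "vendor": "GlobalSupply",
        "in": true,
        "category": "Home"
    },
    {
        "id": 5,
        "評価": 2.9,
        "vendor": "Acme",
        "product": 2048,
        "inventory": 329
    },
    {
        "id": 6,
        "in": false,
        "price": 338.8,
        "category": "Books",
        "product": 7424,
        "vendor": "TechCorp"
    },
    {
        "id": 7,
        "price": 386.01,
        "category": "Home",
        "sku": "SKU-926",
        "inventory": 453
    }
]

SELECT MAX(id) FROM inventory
7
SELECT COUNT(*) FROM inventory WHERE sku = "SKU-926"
1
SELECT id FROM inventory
[1, 2, 3, 4, 5, 6, 7]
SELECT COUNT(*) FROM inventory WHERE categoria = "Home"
1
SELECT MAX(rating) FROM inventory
4.5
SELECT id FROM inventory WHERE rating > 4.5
[]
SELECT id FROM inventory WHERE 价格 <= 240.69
[1]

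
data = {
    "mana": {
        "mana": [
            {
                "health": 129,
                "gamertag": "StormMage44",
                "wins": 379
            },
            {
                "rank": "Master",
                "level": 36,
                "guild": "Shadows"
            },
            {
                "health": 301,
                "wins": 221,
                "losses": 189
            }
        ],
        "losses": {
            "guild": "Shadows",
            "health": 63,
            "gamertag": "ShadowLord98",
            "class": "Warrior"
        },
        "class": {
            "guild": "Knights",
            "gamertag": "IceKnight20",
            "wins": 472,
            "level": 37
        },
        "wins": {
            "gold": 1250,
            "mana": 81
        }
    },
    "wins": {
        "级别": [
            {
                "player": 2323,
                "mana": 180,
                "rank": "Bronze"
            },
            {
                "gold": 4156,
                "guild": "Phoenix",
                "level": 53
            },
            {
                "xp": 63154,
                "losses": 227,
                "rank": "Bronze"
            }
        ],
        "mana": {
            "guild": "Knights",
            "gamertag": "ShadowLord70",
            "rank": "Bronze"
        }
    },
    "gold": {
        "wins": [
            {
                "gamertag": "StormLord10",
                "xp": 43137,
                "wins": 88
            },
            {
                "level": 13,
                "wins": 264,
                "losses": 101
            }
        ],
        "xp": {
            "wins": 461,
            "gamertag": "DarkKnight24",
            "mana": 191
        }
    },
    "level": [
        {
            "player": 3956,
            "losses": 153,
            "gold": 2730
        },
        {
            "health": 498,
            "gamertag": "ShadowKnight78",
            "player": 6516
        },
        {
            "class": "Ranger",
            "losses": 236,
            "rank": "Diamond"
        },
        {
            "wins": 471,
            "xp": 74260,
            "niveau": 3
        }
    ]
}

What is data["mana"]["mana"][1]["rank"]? "Master"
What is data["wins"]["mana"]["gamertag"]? "ShadowLord70"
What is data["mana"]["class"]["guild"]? "Knights"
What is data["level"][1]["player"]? 6516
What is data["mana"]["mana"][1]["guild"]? "Shadows"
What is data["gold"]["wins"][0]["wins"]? 88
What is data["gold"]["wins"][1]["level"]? 13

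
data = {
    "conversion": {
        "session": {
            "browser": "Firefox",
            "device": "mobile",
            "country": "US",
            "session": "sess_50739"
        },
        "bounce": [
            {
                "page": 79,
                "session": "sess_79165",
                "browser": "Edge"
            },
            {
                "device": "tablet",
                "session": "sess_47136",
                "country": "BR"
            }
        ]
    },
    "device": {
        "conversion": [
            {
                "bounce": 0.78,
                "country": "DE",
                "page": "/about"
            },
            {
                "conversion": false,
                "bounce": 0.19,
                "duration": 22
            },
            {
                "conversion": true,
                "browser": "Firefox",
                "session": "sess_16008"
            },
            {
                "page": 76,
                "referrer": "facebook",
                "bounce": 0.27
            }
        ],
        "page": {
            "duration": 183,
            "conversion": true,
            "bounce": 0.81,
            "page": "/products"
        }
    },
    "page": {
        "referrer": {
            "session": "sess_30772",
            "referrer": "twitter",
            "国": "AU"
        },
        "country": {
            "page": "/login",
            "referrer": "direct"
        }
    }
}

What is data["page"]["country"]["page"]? "/login"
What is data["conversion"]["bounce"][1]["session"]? "sess_47136"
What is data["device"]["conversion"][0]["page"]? "/about"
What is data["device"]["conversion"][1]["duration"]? 22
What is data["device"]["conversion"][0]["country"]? "DE"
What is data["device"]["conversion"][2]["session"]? "sess_16008"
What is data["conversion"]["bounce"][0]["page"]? 79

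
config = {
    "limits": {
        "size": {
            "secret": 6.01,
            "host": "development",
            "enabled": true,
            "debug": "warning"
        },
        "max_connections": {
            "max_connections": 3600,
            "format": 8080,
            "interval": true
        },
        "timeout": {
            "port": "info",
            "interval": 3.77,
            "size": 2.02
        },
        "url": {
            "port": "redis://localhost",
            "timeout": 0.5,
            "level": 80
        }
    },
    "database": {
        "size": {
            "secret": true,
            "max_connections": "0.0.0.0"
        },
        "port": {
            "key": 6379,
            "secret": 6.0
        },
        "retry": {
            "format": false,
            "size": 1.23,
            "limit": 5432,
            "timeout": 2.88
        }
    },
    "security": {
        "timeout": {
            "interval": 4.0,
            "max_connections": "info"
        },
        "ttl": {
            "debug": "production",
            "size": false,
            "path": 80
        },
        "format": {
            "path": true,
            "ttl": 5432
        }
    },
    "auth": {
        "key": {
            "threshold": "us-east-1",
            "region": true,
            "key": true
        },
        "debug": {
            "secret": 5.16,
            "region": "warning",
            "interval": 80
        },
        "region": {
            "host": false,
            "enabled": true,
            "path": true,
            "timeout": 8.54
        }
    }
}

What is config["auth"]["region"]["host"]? False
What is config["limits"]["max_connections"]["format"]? 8080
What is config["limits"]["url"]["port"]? "redis://localhost"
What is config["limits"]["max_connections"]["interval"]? True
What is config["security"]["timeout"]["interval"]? 4.0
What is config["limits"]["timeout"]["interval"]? 3.77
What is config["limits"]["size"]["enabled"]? True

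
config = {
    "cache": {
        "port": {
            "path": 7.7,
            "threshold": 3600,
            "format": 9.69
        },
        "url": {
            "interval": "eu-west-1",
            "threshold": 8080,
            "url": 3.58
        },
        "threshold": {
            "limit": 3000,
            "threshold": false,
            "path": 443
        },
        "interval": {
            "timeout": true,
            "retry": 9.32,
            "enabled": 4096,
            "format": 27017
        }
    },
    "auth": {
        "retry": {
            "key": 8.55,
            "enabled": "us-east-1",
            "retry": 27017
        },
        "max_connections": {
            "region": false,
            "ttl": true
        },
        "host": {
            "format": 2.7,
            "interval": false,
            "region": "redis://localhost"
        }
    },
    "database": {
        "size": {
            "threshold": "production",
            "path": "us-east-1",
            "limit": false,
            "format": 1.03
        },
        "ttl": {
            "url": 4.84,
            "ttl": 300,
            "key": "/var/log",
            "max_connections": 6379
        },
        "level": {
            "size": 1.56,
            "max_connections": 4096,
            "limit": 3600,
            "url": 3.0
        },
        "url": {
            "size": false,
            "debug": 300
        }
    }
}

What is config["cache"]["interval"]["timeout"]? True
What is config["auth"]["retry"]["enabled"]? "us-east-1"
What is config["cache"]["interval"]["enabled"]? 4096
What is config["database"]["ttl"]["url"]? 4.84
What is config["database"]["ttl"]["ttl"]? 300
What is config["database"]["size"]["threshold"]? "production"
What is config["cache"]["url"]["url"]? 3.58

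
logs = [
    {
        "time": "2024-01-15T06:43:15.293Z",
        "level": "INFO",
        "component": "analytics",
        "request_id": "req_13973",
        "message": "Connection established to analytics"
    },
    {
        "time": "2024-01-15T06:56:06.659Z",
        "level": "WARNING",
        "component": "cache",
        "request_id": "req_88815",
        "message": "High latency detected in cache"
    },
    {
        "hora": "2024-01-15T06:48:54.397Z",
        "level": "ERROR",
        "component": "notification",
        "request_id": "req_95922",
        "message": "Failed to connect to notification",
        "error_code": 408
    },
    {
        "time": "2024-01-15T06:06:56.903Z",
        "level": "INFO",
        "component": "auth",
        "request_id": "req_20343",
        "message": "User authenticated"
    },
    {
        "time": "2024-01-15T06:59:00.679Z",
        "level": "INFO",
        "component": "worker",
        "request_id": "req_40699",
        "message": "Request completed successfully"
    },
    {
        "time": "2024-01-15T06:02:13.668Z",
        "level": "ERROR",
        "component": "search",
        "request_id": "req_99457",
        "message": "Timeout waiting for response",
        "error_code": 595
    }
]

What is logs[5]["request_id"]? "req_99457"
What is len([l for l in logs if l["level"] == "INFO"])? 3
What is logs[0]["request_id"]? "req_13973"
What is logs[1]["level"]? "WARNING"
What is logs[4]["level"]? "INFO"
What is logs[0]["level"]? "INFO"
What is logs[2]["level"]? "ERROR"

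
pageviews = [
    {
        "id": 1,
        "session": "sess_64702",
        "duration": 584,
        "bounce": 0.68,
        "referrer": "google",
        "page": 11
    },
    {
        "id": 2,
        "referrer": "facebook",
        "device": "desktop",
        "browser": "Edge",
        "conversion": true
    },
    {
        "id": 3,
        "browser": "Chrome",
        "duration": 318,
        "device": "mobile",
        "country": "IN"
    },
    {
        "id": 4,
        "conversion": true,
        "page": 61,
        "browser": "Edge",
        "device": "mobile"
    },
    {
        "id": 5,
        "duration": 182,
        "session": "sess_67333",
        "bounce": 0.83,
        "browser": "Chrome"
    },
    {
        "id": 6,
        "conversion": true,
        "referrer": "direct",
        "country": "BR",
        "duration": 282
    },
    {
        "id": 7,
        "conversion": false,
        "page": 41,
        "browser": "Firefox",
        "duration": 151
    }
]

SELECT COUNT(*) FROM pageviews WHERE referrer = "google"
1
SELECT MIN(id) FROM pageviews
1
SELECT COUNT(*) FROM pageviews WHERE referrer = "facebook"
1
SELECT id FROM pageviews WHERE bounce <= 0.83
[1, 5]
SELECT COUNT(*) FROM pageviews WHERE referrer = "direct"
1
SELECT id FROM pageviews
[1, 2, 3, 4, 5, 6, 7]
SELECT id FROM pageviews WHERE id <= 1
[1]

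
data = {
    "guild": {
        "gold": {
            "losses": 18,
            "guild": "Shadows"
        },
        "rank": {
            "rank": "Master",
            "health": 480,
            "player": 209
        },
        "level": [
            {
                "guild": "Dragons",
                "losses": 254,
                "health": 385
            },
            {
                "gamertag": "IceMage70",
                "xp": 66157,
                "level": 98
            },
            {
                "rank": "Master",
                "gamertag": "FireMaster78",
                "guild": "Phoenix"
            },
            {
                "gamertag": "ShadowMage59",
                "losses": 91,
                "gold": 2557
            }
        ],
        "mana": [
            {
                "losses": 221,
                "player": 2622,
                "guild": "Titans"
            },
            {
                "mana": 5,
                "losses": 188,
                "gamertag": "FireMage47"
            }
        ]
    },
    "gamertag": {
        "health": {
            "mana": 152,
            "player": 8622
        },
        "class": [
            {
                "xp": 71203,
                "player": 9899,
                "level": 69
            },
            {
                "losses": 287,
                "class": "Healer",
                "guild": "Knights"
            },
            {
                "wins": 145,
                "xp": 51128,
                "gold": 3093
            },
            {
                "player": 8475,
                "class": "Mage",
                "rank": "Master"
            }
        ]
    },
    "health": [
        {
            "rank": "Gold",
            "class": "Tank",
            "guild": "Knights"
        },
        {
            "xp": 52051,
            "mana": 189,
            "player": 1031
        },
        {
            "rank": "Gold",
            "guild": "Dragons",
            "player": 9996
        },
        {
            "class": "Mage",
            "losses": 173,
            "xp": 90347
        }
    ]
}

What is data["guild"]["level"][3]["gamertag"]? "ShadowMage59"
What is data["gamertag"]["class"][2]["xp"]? 51128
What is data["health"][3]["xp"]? 90347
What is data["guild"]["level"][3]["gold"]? 2557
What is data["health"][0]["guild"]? "Knights"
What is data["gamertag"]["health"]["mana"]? 152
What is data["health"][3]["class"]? "Mage"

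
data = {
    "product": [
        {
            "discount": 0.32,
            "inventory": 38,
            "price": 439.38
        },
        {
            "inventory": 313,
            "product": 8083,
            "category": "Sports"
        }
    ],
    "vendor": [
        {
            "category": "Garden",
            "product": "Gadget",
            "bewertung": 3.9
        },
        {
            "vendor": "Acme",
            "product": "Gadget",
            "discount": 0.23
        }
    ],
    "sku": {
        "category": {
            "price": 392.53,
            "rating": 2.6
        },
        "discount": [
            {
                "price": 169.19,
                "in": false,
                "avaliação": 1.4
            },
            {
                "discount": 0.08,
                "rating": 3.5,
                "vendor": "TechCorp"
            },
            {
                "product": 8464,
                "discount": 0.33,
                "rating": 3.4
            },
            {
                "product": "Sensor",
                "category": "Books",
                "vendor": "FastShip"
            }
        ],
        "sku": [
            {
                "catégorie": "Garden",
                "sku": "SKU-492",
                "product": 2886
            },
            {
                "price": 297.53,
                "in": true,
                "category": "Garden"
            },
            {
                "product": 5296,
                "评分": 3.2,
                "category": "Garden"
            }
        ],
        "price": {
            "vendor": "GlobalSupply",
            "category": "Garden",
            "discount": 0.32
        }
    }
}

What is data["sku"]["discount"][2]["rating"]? 3.4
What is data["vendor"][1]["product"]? "Gadget"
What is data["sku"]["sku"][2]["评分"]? 3.2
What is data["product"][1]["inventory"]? 313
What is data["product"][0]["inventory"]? 38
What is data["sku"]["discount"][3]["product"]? "Sensor"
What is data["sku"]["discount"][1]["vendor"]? "TechCorp"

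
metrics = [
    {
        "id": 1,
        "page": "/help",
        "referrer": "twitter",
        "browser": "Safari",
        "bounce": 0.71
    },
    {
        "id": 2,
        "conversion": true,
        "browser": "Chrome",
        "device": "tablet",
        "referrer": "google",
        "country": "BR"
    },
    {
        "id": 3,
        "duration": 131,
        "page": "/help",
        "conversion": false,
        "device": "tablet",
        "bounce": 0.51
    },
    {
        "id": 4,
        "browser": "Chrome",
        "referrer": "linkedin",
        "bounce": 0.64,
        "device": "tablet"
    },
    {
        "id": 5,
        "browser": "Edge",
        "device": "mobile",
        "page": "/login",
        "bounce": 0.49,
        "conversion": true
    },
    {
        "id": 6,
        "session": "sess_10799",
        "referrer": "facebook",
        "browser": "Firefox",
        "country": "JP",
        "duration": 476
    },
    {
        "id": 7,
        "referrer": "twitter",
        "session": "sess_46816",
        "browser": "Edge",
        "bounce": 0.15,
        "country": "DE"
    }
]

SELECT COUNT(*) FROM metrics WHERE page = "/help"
2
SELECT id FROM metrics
[1, 2, 3, 4, 5, 6, 7]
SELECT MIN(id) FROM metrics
1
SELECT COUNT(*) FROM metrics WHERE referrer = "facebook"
1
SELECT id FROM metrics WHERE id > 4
[5, 6, 7]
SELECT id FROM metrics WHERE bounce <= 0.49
[5, 7]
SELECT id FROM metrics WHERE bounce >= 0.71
[1]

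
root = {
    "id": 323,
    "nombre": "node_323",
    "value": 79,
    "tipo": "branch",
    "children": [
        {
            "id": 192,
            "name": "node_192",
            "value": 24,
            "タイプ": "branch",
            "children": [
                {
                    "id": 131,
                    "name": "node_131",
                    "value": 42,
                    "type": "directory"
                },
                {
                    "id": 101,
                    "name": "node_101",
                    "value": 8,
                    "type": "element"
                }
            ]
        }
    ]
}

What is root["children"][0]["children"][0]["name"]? "node_131"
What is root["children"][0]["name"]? "node_192"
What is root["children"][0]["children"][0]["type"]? "directory"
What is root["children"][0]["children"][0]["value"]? 42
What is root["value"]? 79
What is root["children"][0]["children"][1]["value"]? 8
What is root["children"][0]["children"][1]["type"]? "element"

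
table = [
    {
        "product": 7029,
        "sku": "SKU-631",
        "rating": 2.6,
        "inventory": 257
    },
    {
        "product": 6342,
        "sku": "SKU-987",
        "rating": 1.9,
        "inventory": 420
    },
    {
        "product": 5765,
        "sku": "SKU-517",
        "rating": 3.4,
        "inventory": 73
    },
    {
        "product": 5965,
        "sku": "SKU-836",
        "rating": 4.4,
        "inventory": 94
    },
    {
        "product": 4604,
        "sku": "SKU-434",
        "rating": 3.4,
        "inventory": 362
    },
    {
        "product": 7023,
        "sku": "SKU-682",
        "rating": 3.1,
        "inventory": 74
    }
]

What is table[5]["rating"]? 3.1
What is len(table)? 6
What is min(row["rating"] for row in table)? 1.9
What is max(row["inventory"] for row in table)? 420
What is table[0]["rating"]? 2.6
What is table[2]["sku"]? "SKU-517"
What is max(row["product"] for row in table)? 7029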